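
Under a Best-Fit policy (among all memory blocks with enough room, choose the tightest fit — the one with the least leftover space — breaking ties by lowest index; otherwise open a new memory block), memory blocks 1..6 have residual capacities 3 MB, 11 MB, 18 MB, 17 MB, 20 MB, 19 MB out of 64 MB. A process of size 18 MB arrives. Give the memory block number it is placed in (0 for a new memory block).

3

Memory blocks with room: memory block 3 (18 MB), memory block 5 (20 MB), memory block 6 (19 MB).
Tightest fit is memory block 3 with 18 MB free.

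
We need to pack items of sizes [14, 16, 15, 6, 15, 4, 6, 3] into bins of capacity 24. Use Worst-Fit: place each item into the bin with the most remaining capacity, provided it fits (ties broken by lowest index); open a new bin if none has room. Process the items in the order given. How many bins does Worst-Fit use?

Put 14 in bin 1; 10 remain.
Put 16 in bin 2; 8 remain.
Put 15 in bin 3; 9 remain.
Put 6 in bin 1; 4 remain.
Put 15 in bin 4; 9 remain.
Put 4 in bin 3; 5 remain.
Put 6 in bin 4; 3 remain.
Put 3 in bin 2; 5 remain.
Final bins: [14,6] [16,3] [15,4] [15,6].

4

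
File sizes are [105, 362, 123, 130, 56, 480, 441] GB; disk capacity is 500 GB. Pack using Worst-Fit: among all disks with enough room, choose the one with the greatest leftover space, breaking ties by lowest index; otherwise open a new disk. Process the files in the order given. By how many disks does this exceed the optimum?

Worst-Fit: [105,362] [123,130,56] [480] [441] → 4 disks.
Total size 1697 GB; any packing needs at least ⌈1697/500⌉ = 4 disks.
So 4 is already optimal.

0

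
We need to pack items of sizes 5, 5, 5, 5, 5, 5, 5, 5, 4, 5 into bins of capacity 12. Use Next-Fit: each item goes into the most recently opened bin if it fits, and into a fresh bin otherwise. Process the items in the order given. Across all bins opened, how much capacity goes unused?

11

bin 1: place 5, 7 left
bin 1: place 5, 2 left
bin 2: place 5, 7 left
bin 2: place 5, 2 left
bin 3: place 5, 7 left
bin 3: place 5, 2 left
bin 4: place 5, 7 left
bin 4: place 5, 2 left
bin 5: place 4, 8 left
bin 5: place 5, 3 left
5 bins × 12 = 60; used 49; unused 11.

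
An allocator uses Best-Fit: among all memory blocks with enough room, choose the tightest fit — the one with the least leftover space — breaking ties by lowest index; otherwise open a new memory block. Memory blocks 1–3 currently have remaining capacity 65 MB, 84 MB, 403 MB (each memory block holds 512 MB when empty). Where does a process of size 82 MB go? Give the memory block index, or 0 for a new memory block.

Memory blocks with room: memory block 2 (84 MB), memory block 3 (403 MB).
Tightest fit is memory block 2 with 84 MB free.

2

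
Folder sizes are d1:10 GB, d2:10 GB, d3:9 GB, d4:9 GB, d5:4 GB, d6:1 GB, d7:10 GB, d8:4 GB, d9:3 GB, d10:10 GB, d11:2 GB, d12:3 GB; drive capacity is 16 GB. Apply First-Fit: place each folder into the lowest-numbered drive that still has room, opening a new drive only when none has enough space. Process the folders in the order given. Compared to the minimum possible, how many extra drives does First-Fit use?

First-Fit: [10,4,1] [10,4,2] [9,3,3] [9] [10] [10] → 6 drives.
6 folders exceed 8 GB (half the capacity), and no two of those can share a drive, so at least 6 drives are needed.
So 6 is already optimal.

0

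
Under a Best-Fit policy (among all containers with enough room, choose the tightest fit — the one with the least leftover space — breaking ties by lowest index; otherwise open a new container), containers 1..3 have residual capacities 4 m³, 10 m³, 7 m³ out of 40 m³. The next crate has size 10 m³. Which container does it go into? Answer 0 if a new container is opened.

Containers with room: container 2 (10 m³).
Tightest fit is container 2 with 10 m³ free.

2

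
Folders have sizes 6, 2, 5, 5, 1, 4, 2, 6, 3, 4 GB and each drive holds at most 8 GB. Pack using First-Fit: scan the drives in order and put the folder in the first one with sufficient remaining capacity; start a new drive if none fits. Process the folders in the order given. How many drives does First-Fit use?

5

6 GB → drive 1 (remaining 2 GB)
2 GB → drive 1 (remaining 0 GB)
5 GB → drive 2 (remaining 3 GB)
5 GB → drive 3 (remaining 3 GB)
1 GB → drive 2 (remaining 2 GB)
4 GB → drive 4 (remaining 4 GB)
2 GB → drive 2 (remaining 0 GB)
6 GB → drive 5 (remaining 2 GB)
3 GB → drive 3 (remaining 0 GB)
4 GB → drive 4 (remaining 0 GB)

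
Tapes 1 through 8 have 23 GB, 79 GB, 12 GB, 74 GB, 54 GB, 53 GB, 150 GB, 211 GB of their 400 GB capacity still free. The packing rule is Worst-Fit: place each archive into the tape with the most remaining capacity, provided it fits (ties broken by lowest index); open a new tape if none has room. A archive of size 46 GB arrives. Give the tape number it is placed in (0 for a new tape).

8

Tapes with room: tape 2 (79 GB), tape 4 (74 GB), tape 5 (54 GB), tape 6 (53 GB), tape 7 (150 GB), tape 8 (211 GB).
Most room is tape 8 with 211 GB free.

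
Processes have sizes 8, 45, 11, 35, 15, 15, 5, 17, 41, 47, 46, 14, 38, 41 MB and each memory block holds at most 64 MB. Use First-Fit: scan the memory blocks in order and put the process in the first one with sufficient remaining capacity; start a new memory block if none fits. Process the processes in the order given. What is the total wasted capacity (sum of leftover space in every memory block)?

134

Put 8 MB in memory block 1; 56 MB remain.
Put 45 MB in memory block 1; 11 MB remain.
Put 11 MB in memory block 1; 0 MB remain.
Put 35 MB in memory block 2; 29 MB remain.
Put 15 MB in memory block 2; 14 MB remain.
Put 15 MB in memory block 3; 49 MB remain.
Put 5 MB in memory block 2; 9 MB remain.
Put 17 MB in memory block 3; 32 MB remain.
Put 41 MB in memory block 4; 23 MB remain.
Put 47 MB in memory block 5; 17 MB remain.
Put 46 MB in memory block 6; 18 MB remain.
Put 14 MB in memory block 3; 18 MB remain.
Put 38 MB in memory block 7; 26 MB remain.
Put 41 MB in memory block 8; 23 MB remain.
8 memory blocks × 64 MB = 512 MB; used 378 MB; unused 134 MB.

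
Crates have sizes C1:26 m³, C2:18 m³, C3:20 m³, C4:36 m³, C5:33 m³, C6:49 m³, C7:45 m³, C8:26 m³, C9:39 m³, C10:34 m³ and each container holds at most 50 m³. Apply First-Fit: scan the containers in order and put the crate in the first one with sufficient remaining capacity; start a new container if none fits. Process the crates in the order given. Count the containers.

C1 (26 m³) → container 1 (remaining 24 m³)
C2 (18 m³) → container 1 (remaining 6 m³)
C3 (20 m³) → container 2 (remaining 30 m³)
C4 (36 m³) → container 3 (remaining 14 m³)
C5 (33 m³) → container 4 (remaining 17 m³)
C6 (49 m³) → container 5 (remaining 1 m³)
C7 (45 m³) → container 6 (remaining 5 m³)
C8 (26 m³) → container 2 (remaining 4 m³)
C9 (39 m³) → container 7 (remaining 11 m³)
C10 (34 m³) → container 8 (remaining 16 m³)

8 containers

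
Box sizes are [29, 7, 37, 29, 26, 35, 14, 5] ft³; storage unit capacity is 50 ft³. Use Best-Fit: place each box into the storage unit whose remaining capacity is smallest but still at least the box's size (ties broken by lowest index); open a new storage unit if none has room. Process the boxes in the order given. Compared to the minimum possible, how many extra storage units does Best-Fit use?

Best-Fit: [29,7,14] [37,5] [29] [26] [35] → 5 storage units.
5 boxes exceed 25 ft³ (half the capacity), and no two of those can share a storage unit, so at least 5 storage units are needed.
So 5 is already optimal.

0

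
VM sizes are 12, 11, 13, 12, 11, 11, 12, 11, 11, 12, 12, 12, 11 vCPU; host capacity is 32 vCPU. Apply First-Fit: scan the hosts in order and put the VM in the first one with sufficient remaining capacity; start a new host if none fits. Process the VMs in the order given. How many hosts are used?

7 hosts

host 1: place 12 vCPU, 20 vCPU left
host 1: place 11 vCPU, 9 vCPU left
host 2: place 13 vCPU, 19 vCPU left
host 2: place 12 vCPU, 7 vCPU left
host 3: place 11 vCPU, 21 vCPU left
host 3: place 11 vCPU, 10 vCPU left
host 4: place 12 vCPU, 20 vCPU left
host 4: place 11 vCPU, 9 vCPU left
host 5: place 11 vCPU, 21 vCPU left
host 5: place 12 vCPU, 9 vCPU left
host 6: place 12 vCPU, 20 vCPU left
host 6: place 12 vCPU, 8 vCPU left
host 7: place 11 vCPU, 21 vCPU left
Final hosts: [12,11] [13,12] [11,11] [12,11] [11,12] [12,12] [11].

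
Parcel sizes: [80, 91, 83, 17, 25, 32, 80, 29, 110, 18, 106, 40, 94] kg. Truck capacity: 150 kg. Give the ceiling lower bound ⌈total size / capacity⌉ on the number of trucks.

Total size = 80 + 91 + 83 + 17 + 25 + 32 + 80 + 29 + 110 + 18 + 106 + 40 + 94 = 805 kg.
⌈805 / 150⌉ = 6.

6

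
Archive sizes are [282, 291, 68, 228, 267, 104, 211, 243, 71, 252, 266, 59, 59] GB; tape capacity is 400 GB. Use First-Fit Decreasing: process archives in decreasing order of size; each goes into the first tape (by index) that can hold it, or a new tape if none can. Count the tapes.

Sorted descending: 291, 282, 267, 266, 252, 243, 228, 211, 104, 71, 68, 59, 59.
tape 1: place 291 GB, 109 GB left
tape 2: place 282 GB, 118 GB left
tape 3: place 267 GB, 133 GB left
tape 4: place 266 GB, 134 GB left
tape 5: place 252 GB, 148 GB left
tape 6: place 243 GB, 157 GB left
tape 7: place 228 GB, 172 GB left
tape 8: place 211 GB, 189 GB left
tape 1: place 104 GB, 5 GB left
tape 2: place 71 GB, 47 GB left
tape 3: place 68 GB, 65 GB left
tape 3: place 59 GB, 6 GB left
tape 4: place 59 GB, 75 GB left
Final tapes: [291,104] [282,71] [267,68,59] [266,59] [252] [243] [228] [211].

8 tapes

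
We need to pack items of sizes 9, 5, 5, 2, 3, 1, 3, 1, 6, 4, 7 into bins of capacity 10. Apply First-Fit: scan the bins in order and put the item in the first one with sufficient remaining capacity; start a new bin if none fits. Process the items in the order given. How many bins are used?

9 → bin 1 (remaining 1)
5 → bin 2 (remaining 5)
5 → bin 2 (remaining 0)
2 → bin 3 (remaining 8)
3 → bin 3 (remaining 5)
1 → bin 1 (remaining 0)
3 → bin 3 (remaining 2)
1 → bin 3 (remaining 1)
6 → bin 4 (remaining 4)
4 → bin 4 (remaining 0)
7 → bin 5 (remaining 3)

5 bins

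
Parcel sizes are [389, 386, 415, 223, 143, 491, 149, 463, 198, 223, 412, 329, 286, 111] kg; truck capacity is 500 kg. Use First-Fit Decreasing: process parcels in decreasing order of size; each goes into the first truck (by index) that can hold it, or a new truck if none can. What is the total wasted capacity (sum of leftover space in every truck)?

Sorted descending: 491, 463, 415, 412, 389, 386, 329, 286, 223, 223, 198, 149, 143, 111.
truck 1: place 491 kg, 9 kg left
truck 2: place 463 kg, 37 kg left
truck 3: place 415 kg, 85 kg left
truck 4: place 412 kg, 88 kg left
truck 5: place 389 kg, 111 kg left
truck 6: place 386 kg, 114 kg left
truck 7: place 329 kg, 171 kg left
truck 8: place 286 kg, 214 kg left
truck 9: place 223 kg, 277 kg left
truck 9: place 223 kg, 54 kg left
truck 8: place 198 kg, 16 kg left
truck 7: place 149 kg, 22 kg left
truck 10: place 143 kg, 357 kg left
truck 5: place 111 kg, 0 kg left
10 trucks × 500 kg = 5000 kg; used 4218 kg; unused 782 kg.

782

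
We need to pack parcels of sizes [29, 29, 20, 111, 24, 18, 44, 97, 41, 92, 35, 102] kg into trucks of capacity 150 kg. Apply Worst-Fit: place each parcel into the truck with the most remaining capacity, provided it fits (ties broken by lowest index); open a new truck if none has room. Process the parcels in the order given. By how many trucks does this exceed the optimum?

Worst-Fit: [29,29,20,24,18] [111,35] [44,97] [41,92] [102] → 5 trucks.
Total size 642 kg; any packing needs at least ⌈642/150⌉ = 5 trucks.
So 5 is already optimal.

0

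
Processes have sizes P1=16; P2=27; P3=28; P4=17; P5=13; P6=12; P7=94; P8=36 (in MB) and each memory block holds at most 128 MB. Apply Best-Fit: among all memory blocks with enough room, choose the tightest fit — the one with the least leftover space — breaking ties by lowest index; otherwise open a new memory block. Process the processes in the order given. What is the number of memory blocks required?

3 memory blocks

memory block 1: place P1 (16 MB), 112 MB left
memory block 1: place P2 (27 MB), 85 MB left
memory block 1: place P3 (28 MB), 57 MB left
memory block 1: place P4 (17 MB), 40 MB left
memory block 1: place P5 (13 MB), 27 MB left
memory block 1: place P6 (12 MB), 15 MB left
memory block 2: place P7 (94 MB), 34 MB left
memory block 3: place P8 (36 MB), 92 MB left
Final memory blocks: [16,27,28,17,13,12] [94] [36].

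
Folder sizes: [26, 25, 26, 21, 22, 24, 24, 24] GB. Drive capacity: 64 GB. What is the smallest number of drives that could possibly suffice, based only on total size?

Total size = 26 + 25 + 26 + 21 + 22 + 24 + 24 + 24 = 192 GB.
⌈192 / 64⌉ = 3.

3 drives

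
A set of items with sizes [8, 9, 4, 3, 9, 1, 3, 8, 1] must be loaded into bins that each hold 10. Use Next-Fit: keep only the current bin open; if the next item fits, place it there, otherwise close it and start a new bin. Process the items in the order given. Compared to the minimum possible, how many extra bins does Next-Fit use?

Next-Fit: [8] [9] [4,3] [9,1] [3] [8,1] → 6 bins.
Total size 46; any packing needs at least ⌈46/10⌉ = 5 bins.
An optimal packing achieves that bound: [9,1] [9,1] [8] [8] [4,3,3] → 5 bins.
Excess: 6 − 5 = 1.

1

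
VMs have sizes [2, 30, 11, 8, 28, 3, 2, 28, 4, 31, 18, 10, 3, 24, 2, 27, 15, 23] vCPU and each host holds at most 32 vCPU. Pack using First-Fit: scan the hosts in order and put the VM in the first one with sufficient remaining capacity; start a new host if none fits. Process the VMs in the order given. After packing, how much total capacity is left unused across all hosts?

51

2 vCPU → host 1 (remaining 30 vCPU)
30 vCPU → host 1 (remaining 0 vCPU)
11 vCPU → host 2 (remaining 21 vCPU)
8 vCPU → host 2 (remaining 13 vCPU)
28 vCPU → host 3 (remaining 4 vCPU)
3 vCPU → host 2 (remaining 10 vCPU)
2 vCPU → host 2 (remaining 8 vCPU)
28 vCPU → host 4 (remaining 4 vCPU)
4 vCPU → host 2 (remaining 4 vCPU)
31 vCPU → host 5 (remaining 1 vCPU)
18 vCPU → host 6 (remaining 14 vCPU)
10 vCPU → host 6 (remaining 4 vCPU)
3 vCPU → host 2 (remaining 1 vCPU)
24 vCPU → host 7 (remaining 8 vCPU)
2 vCPU → host 3 (remaining 2 vCPU)
27 vCPU → host 8 (remaining 5 vCPU)
15 vCPU → host 9 (remaining 17 vCPU)
23 vCPU → host 10 (remaining 9 vCPU)
10 hosts × 32 vCPU = 320 vCPU; used 269 vCPU; unused 51 vCPU.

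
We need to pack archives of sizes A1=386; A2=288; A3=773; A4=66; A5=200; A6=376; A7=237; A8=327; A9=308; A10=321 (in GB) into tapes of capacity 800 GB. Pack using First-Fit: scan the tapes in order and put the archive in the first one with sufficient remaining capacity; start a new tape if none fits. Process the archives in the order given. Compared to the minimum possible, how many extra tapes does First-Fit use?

0

First-Fit: [386,288,66] [773] [200,376] [237,327] [308,321] → 5 tapes.
Total size 3282 GB; any packing needs at least ⌈3282/800⌉ = 5 tapes.
So 5 is already optimal.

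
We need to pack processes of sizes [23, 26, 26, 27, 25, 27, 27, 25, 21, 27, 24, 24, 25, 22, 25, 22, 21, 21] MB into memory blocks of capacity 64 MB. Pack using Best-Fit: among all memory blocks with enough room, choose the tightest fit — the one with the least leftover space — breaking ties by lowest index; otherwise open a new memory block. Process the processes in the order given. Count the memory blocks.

9

memory block 1: place 23 MB, 41 MB left
memory block 1: place 26 MB, 15 MB left
memory block 2: place 26 MB, 38 MB left
memory block 2: place 27 MB, 11 MB left
memory block 3: place 25 MB, 39 MB left
memory block 3: place 27 MB, 12 MB left
memory block 4: place 27 MB, 37 MB left
memory block 4: place 25 MB, 12 MB left
memory block 5: place 21 MB, 43 MB left
memory block 5: place 27 MB, 16 MB left
memory block 6: place 24 MB, 40 MB left
memory block 6: place 24 MB, 16 MB left
memory block 7: place 25 MB, 39 MB left
memory block 7: place 22 MB, 17 MB left
memory block 8: place 25 MB, 39 MB left
memory block 8: place 22 MB, 17 MB left
memory block 9: place 21 MB, 43 MB left
memory block 9: place 21 MB, 22 MB left
Final memory blocks: [23,26] [26,27] [25,27] [27,25] [21,27] [24,24] [25,22] [25,22] [21,21].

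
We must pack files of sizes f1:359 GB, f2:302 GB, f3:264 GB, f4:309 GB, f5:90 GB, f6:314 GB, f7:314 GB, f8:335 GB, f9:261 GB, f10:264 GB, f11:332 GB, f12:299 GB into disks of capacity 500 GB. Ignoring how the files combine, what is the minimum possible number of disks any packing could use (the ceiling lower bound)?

Total size = 359 + 302 + 264 + 309 + 90 + 314 + 314 + 335 + 261 + 264 + 332 + 299 = 3443 GB.
⌈3443 / 500⌉ = 7.

7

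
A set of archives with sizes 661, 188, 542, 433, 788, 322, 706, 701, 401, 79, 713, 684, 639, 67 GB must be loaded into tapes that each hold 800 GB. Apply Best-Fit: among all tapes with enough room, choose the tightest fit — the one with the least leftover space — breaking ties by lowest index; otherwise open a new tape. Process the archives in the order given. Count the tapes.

10

tape 1: place 661 GB, 139 GB left
tape 2: place 188 GB, 612 GB left
tape 2: place 542 GB, 70 GB left
tape 3: place 433 GB, 367 GB left
tape 4: place 788 GB, 12 GB left
tape 3: place 322 GB, 45 GB left
tape 5: place 706 GB, 94 GB left
tape 6: place 701 GB, 99 GB left
tape 7: place 401 GB, 399 GB left
tape 5: place 79 GB, 15 GB left
tape 8: place 713 GB, 87 GB left
tape 9: place 684 GB, 116 GB left
tape 10: place 639 GB, 161 GB left
tape 2: place 67 GB, 3 GB left
Final tapes: [661] [188,542,67] [433,322] [788] [706,79] [701] [401] [713] [684] [639].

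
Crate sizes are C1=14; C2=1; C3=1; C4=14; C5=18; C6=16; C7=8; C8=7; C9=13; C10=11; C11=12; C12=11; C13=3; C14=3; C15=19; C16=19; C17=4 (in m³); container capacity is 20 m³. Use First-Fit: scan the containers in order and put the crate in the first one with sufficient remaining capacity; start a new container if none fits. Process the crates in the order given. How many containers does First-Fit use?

C1 (14 m³) → container 1 (remaining 6 m³)
C2 (1 m³) → container 1 (remaining 5 m³)
C3 (1 m³) → container 1 (remaining 4 m³)
C4 (14 m³) → container 2 (remaining 6 m³)
C5 (18 m³) → container 3 (remaining 2 m³)
C6 (16 m³) → container 4 (remaining 4 m³)
C7 (8 m³) → container 5 (remaining 12 m³)
C8 (7 m³) → container 5 (remaining 5 m³)
C9 (13 m³) → container 6 (remaining 7 m³)
C10 (11 m³) → container 7 (remaining 9 m³)
C11 (12 m³) → container 8 (remaining 8 m³)
C12 (11 m³) → container 9 (remaining 9 m³)
C13 (3 m³) → container 1 (remaining 1 m³)
C14 (3 m³) → container 2 (remaining 3 m³)
C15 (19 m³) → container 10 (remaining 1 m³)
C16 (19 m³) → container 11 (remaining 1 m³)
C17 (4 m³) → container 4 (remaining 0 m³)

11 containers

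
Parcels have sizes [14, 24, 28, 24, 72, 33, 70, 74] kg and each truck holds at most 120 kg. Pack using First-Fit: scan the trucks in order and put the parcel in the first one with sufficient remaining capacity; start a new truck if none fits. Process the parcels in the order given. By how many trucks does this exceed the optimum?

1

First-Fit: [14,24,28,24] [72,33] [70] [74] → 4 trucks.
Total size 339 kg; any packing needs at least ⌈339/120⌉ = 3 trucks.
An optimal packing achieves that bound: [74,33] [72,28,14] [70,24,24] → 3 trucks.
Excess: 4 − 3 = 1.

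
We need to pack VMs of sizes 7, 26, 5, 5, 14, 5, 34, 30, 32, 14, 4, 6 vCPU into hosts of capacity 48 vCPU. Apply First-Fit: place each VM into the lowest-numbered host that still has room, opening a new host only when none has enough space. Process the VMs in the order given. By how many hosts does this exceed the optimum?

0

First-Fit: [7,26,5,5,5] [14,34] [30,14,4] [32,6] → 4 hosts.
Total size 182 vCPU; any packing needs at least ⌈182/48⌉ = 4 hosts.
So 4 is already optimal.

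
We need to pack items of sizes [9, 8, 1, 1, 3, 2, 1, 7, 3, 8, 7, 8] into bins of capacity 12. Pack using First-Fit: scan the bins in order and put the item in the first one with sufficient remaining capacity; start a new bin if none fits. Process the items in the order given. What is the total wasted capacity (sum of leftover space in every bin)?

14

Put 9 in bin 1; 3 remain.
Put 8 in bin 2; 4 remain.
Put 1 in bin 1; 2 remain.
Put 1 in bin 1; 1 remain.
Put 3 in bin 2; 1 remain.
Put 2 in bin 3; 10 remain.
Put 1 in bin 1; 0 remain.
Put 7 in bin 3; 3 remain.
Put 3 in bin 3; 0 remain.
Put 8 in bin 4; 4 remain.
Put 7 in bin 5; 5 remain.
Put 8 in bin 6; 4 remain.
6 bins × 12 = 72; used 58; unused 14.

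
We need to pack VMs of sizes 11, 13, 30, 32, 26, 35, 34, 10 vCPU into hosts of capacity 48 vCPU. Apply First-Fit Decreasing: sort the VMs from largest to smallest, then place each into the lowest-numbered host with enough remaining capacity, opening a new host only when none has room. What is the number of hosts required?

Sorted descending: 35, 34, 32, 30, 26, 13, 11, 10.
35 vCPU → host 1 (remaining 13 vCPU)
34 vCPU → host 2 (remaining 14 vCPU)
32 vCPU → host 3 (remaining 16 vCPU)
30 vCPU → host 4 (remaining 18 vCPU)
26 vCPU → host 5 (remaining 22 vCPU)
13 vCPU → host 1 (remaining 0 vCPU)
11 vCPU → host 2 (remaining 3 vCPU)
10 vCPU → host 3 (remaining 6 vCPU)

5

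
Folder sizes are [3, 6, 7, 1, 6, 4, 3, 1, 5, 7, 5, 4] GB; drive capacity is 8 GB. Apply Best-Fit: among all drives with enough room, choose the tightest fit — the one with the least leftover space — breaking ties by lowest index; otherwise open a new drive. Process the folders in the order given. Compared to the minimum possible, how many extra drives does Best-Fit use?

1

Best-Fit: [3,4,1] [6] [7,1] [6] [3,5] [7] [5] [4] → 8 drives.
Total size 52 GB; any packing needs at least ⌈52/8⌉ = 7 drives.
An optimal packing achieves that bound: [7,1] [7,1] [6] [6] [5,3] [5,3] [4,4] → 7 drives.
Excess: 8 − 7 = 1.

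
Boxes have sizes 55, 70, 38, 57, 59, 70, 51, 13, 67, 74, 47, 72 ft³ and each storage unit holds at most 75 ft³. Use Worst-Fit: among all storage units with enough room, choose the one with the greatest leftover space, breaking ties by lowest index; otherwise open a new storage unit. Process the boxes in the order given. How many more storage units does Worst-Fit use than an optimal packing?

Worst-Fit: [55] [70] [38,13] [57] [59] [70] [51] [67] [74] [47] [72] → 11 storage units.
11 boxes exceed 37.5 ft³ (half the capacity), and no two of those can share a storage unit, so at least 11 storage units are needed.
So 11 is already optimal.

0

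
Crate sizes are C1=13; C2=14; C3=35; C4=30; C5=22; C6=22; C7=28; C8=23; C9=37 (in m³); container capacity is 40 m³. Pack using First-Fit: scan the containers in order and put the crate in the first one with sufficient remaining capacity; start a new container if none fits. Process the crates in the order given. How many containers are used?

Put C1 (13 m³) in container 1; 27 m³ remain.
Put C2 (14 m³) in container 1; 13 m³ remain.
Put C3 (35 m³) in container 2; 5 m³ remain.
Put C4 (30 m³) in container 3; 10 m³ remain.
Put C5 (22 m³) in container 4; 18 m³ remain.
Put C6 (22 m³) in container 5; 18 m³ remain.
Put C7 (28 m³) in container 6; 12 m³ remain.
Put C8 (23 m³) in container 7; 17 m³ remain.
Put C9 (37 m³) in container 8; 3 m³ remain.

8 containers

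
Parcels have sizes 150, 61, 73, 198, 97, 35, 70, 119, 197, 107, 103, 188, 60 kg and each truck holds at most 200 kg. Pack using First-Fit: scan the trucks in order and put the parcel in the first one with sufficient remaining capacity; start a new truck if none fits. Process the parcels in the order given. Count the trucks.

9 trucks

truck 1: place 150 kg, 50 kg left
truck 2: place 61 kg, 139 kg left
truck 2: place 73 kg, 66 kg left
truck 3: place 198 kg, 2 kg left
truck 4: place 97 kg, 103 kg left
truck 1: place 35 kg, 15 kg left
truck 4: place 70 kg, 33 kg left
truck 5: place 119 kg, 81 kg left
truck 6: place 197 kg, 3 kg left
truck 7: place 107 kg, 93 kg left
truck 8: place 103 kg, 97 kg left
truck 9: place 188 kg, 12 kg left
truck 2: place 60 kg, 6 kg left
Final trucks: [150,35] [61,73,60] [198] [97,70] [119] [197] [107] [103] [188].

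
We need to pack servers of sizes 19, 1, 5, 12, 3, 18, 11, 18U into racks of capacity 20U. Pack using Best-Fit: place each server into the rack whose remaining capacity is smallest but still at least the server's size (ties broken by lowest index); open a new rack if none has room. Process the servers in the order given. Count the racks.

Put 19U in rack 1; 1U remain.
Put 1U in rack 1; 0U remain.
Put 5U in rack 2; 15U remain.
Put 12U in rack 2; 3U remain.
Put 3U in rack 2; 0U remain.
Put 18U in rack 3; 2U remain.
Put 11U in rack 4; 9U remain.
Put 18U in rack 5; 2U remain.

5 racks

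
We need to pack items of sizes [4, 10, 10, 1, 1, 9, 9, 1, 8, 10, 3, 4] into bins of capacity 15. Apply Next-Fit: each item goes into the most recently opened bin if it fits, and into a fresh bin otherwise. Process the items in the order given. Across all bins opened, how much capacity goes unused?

35

bin 1: place 4, 11 left
bin 1: place 10, 1 left
bin 2: place 10, 5 left
bin 2: place 1, 4 left
bin 2: place 1, 3 left
bin 3: place 9, 6 left
bin 4: place 9, 6 left
bin 4: place 1, 5 left
bin 5: place 8, 7 left
bin 6: place 10, 5 left
bin 6: place 3, 2 left
bin 7: place 4, 11 left
7 bins × 15 = 105; used 70; unused 35.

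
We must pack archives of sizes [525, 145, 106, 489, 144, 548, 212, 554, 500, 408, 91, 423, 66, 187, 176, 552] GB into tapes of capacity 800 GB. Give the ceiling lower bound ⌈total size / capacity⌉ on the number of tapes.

Total size = 525 + 145 + 106 + 489 + 144 + 548 + 212 + 554 + 500 + 408 + 91 + 423 + 66 + 187 + 176 + 552 = 5126 GB.
⌈5126 / 800⌉ = 7.

7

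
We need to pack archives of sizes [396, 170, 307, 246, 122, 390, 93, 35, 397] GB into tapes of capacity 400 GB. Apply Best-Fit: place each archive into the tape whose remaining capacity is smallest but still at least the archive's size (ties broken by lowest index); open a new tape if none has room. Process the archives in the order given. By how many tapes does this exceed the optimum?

0

Best-Fit: [396] [170,35] [307,93] [246,122] [390] [397] → 6 tapes.
Total size 2156 GB; any packing needs at least ⌈2156/400⌉ = 6 tapes.
So 6 is already optimal.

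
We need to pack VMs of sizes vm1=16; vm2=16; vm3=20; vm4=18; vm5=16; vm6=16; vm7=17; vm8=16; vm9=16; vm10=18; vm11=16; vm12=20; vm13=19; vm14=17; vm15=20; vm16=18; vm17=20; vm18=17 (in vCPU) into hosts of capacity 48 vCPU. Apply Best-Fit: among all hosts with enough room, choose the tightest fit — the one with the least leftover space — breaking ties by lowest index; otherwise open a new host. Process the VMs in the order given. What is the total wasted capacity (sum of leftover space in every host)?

68

vm1 (16 vCPU) → host 1 (remaining 32 vCPU)
vm2 (16 vCPU) → host 1 (remaining 16 vCPU)
vm3 (20 vCPU) → host 2 (remaining 28 vCPU)
vm4 (18 vCPU) → host 2 (remaining 10 vCPU)
vm5 (16 vCPU) → host 1 (remaining 0 vCPU)
vm6 (16 vCPU) → host 3 (remaining 32 vCPU)
vm7 (17 vCPU) → host 3 (remaining 15 vCPU)
vm8 (16 vCPU) → host 4 (remaining 32 vCPU)
vm9 (16 vCPU) → host 4 (remaining 16 vCPU)
vm10 (18 vCPU) → host 5 (remaining 30 vCPU)
vm11 (16 vCPU) → host 4 (remaining 0 vCPU)
vm12 (20 vCPU) → host 5 (remaining 10 vCPU)
vm13 (19 vCPU) → host 6 (remaining 29 vCPU)
vm14 (17 vCPU) → host 6 (remaining 12 vCPU)
vm15 (20 vCPU) → host 7 (remaining 28 vCPU)
vm16 (18 vCPU) → host 7 (remaining 10 vCPU)
vm17 (20 vCPU) → host 8 (remaining 28 vCPU)
vm18 (17 vCPU) → host 8 (remaining 11 vCPU)
8 hosts × 48 vCPU = 384 vCPU; used 316 vCPU; unused 68 vCPU.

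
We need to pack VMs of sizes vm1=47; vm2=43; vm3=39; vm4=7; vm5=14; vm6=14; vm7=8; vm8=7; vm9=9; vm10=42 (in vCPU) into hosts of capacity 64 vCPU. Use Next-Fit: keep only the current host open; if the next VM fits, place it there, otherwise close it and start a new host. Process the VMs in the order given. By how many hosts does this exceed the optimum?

Next-Fit: [47] [43] [39,7,14] [14,8,7,9] [42] → 5 hosts.
Total size 230 vCPU; any packing needs at least ⌈230/64⌉ = 4 hosts.
An optimal packing achieves that bound: [47,14] [43,14,7] [42,9,8] [39,7] → 4 hosts.
Excess: 5 − 4 = 1.

1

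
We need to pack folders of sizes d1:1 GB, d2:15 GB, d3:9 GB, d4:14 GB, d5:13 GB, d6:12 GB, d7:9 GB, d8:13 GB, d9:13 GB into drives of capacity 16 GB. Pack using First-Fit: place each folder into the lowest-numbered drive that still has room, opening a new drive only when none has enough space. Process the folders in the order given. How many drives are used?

Put d1 (1 GB) in drive 1; 15 GB remain.
Put d2 (15 GB) in drive 1; 0 GB remain.
Put d3 (9 GB) in drive 2; 7 GB remain.
Put d4 (14 GB) in drive 3; 2 GB remain.
Put d5 (13 GB) in drive 4; 3 GB remain.
Put d6 (12 GB) in drive 5; 4 GB remain.
Put d7 (9 GB) in drive 6; 7 GB remain.
Put d8 (13 GB) in drive 7; 3 GB remain.
Put d9 (13 GB) in drive 8; 3 GB remain.
Final drives: [1,15] [9] [14] [13] [12] [9] [13] [13].

8 drives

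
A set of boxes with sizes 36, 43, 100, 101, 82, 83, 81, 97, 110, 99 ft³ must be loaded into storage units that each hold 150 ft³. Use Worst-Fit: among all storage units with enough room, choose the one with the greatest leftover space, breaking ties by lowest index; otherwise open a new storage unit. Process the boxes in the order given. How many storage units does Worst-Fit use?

Put 36 ft³ in storage unit 1; 114 ft³ remain.
Put 43 ft³ in storage unit 1; 71 ft³ remain.
Put 100 ft³ in storage unit 2; 50 ft³ remain.
Put 101 ft³ in storage unit 3; 49 ft³ remain.
Put 82 ft³ in storage unit 4; 68 ft³ remain.
Put 83 ft³ in storage unit 5; 67 ft³ remain.
Put 81 ft³ in storage unit 6; 69 ft³ remain.
Put 97 ft³ in storage unit 7; 53 ft³ remain.
Put 110 ft³ in storage unit 8; 40 ft³ remain.
Put 99 ft³ in storage unit 9; 51 ft³ remain.
Final storage units: [36,43] [100] [101] [82] [83] [81] [97] [110] [99].

9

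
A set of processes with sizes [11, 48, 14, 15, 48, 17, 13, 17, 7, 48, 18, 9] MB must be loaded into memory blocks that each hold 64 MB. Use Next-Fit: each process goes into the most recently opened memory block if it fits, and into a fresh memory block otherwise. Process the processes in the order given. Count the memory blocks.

6

11 MB → memory block 1 (remaining 53 MB)
48 MB → memory block 1 (remaining 5 MB)
14 MB → memory block 2 (remaining 50 MB)
15 MB → memory block 2 (remaining 35 MB)
48 MB → memory block 3 (remaining 16 MB)
17 MB → memory block 4 (remaining 47 MB)
13 MB → memory block 4 (remaining 34 MB)
17 MB → memory block 4 (remaining 17 MB)
7 MB → memory block 4 (remaining 10 MB)
48 MB → memory block 5 (remaining 16 MB)
18 MB → memory block 6 (remaining 46 MB)
9 MB → memory block 6 (remaining 37 MB)
Final memory blocks: [11,48] [14,15] [48] [17,13,17,7] [48] [18,9].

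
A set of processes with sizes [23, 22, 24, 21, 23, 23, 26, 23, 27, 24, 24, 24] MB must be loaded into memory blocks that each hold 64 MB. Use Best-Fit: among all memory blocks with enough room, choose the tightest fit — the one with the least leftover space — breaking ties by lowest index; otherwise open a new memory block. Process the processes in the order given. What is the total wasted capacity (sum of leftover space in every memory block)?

100

Put 23 MB in memory block 1; 41 MB remain.
Put 22 MB in memory block 1; 19 MB remain.
Put 24 MB in memory block 2; 40 MB remain.
Put 21 MB in memory block 2; 19 MB remain.
Put 23 MB in memory block 3; 41 MB remain.
Put 23 MB in memory block 3; 18 MB remain.
Put 26 MB in memory block 4; 38 MB remain.
Put 23 MB in memory block 4; 15 MB remain.
Put 27 MB in memory block 5; 37 MB remain.
Put 24 MB in memory block 5; 13 MB remain.
Put 24 MB in memory block 6; 40 MB remain.
Put 24 MB in memory block 6; 16 MB remain.
6 memory blocks × 64 MB = 384 MB; used 284 MB; unused 100 MB.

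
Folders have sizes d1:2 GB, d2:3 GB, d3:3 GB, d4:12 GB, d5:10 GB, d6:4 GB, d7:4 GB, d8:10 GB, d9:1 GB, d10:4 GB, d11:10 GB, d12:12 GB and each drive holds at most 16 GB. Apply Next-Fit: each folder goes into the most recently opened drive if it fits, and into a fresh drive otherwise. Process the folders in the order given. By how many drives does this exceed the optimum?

Next-Fit: [2,3,3] [12] [10,4] [4,10,1] [4,10] [12] → 6 drives.
Total size 75 GB; any packing needs at least ⌈75/16⌉ = 5 drives.
An optimal packing achieves that bound: [12,4] [12,4] [10,4,2] [10,3,3] [10,1] → 5 drives.
Excess: 6 − 5 = 1.

1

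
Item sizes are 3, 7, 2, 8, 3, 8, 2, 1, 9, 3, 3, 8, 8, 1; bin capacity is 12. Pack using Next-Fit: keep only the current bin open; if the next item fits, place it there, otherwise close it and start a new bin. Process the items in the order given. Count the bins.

6 bins

bin 1: place 3, 9 left
bin 1: place 7, 2 left
bin 1: place 2, 0 left
bin 2: place 8, 4 left
bin 2: place 3, 1 left
bin 3: place 8, 4 left
bin 3: place 2, 2 left
bin 3: place 1, 1 left
bin 4: place 9, 3 left
bin 4: place 3, 0 left
bin 5: place 3, 9 left
bin 5: place 8, 1 left
bin 6: place 8, 4 left
bin 6: place 1, 3 left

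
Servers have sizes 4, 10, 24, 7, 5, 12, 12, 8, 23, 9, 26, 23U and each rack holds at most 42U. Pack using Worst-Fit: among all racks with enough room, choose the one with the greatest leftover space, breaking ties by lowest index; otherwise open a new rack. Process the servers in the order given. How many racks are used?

Put 4U in rack 1; 38U remain.
Put 10U in rack 1; 28U remain.
Put 24U in rack 1; 4U remain.
Put 7U in rack 2; 35U remain.
Put 5U in rack 2; 30U remain.
Put 12U in rack 2; 18U remain.
Put 12U in rack 2; 6U remain.
Put 8U in rack 3; 34U remain.
Put 23U in rack 3; 11U remain.
Put 9U in rack 3; 2U remain.
Put 26U in rack 4; 16U remain.
Put 23U in rack 5; 19U remain.
Final racks: [4,10,24] [7,5,12,12] [8,23,9] [26] [23].

5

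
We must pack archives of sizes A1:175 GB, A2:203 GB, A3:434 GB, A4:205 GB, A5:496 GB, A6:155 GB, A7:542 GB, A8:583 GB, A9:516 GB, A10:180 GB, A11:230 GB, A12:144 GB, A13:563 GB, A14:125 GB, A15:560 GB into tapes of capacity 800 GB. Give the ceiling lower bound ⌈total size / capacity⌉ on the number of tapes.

Total size = 175 + 203 + 434 + 205 + 496 + 155 + 542 + 583 + 516 + 180 + 230 + 144 + 563 + 125 + 560 = 5111 GB.
⌈5111 / 800⌉ = 7.

7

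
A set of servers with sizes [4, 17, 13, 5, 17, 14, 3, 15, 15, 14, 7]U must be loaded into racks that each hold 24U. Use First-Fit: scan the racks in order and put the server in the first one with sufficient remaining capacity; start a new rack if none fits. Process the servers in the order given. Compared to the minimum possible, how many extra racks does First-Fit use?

First-Fit: [4,17,3] [13,5] [17,7] [14] [15] [15] [14] → 7 racks.
7 servers exceed 12U (half the capacity), and no two of those can share a rack, so at least 7 racks are needed.
So 7 is already optimal.

0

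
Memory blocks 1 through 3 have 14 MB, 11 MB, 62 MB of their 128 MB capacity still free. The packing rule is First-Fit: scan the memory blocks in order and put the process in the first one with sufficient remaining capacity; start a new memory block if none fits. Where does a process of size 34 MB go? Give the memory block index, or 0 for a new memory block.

Memory blocks with room: memory block 3 (62 MB).
The first with room is memory block 3.

3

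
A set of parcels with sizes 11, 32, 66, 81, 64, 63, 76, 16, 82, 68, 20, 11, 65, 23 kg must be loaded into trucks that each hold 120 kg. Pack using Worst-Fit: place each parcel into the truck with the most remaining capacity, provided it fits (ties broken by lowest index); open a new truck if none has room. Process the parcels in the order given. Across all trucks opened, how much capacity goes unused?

Put 11 kg in truck 1; 109 kg remain.
Put 32 kg in truck 1; 77 kg remain.
Put 66 kg in truck 1; 11 kg remain.
Put 81 kg in truck 2; 39 kg remain.
Put 64 kg in truck 3; 56 kg remain.
Put 63 kg in truck 4; 57 kg remain.
Put 76 kg in truck 5; 44 kg remain.
Put 16 kg in truck 4; 41 kg remain.
Put 82 kg in truck 6; 38 kg remain.
Put 68 kg in truck 7; 52 kg remain.
Put 20 kg in truck 3; 36 kg remain.
Put 11 kg in truck 7; 41 kg remain.
Put 65 kg in truck 8; 55 kg remain.
Put 23 kg in truck 8; 32 kg remain.
8 trucks × 120 kg = 960 kg; used 678 kg; unused 282 kg.

282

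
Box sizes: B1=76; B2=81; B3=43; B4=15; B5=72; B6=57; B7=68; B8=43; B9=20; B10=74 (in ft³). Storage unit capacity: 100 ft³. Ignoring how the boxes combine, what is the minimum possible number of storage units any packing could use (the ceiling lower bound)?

6

Total size = 76 + 81 + 43 + 15 + 72 + 57 + 68 + 43 + 20 + 74 = 549 ft³.
⌈549 / 100⌉ = 6.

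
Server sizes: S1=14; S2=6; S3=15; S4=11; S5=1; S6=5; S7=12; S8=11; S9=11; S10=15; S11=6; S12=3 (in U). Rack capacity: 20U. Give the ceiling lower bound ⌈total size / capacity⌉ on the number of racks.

6 racks

Total size = 14 + 6 + 15 + 11 + 1 + 5 + 12 + 11 + 11 + 15 + 6 + 3 = 110U.
⌈110 / 20⌉ = 6.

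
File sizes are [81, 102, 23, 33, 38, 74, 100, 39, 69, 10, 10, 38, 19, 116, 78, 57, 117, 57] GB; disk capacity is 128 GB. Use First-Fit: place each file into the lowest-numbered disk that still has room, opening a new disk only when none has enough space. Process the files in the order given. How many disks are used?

Put 81 GB in disk 1; 47 GB remain.
Put 102 GB in disk 2; 26 GB remain.
Put 23 GB in disk 1; 24 GB remain.
Put 33 GB in disk 3; 95 GB remain.
Put 38 GB in disk 3; 57 GB remain.
Put 74 GB in disk 4; 54 GB remain.
Put 100 GB in disk 5; 28 GB remain.
Put 39 GB in disk 3; 18 GB remain.
Put 69 GB in disk 6; 59 GB remain.
Put 10 GB in disk 1; 14 GB remain.
Put 10 GB in disk 1; 4 GB remain.
Put 38 GB in disk 4; 16 GB remain.
Put 19 GB in disk 2; 7 GB remain.
Put 116 GB in disk 7; 12 GB remain.
Put 78 GB in disk 8; 50 GB remain.
Put 57 GB in disk 6; 2 GB remain.
Put 117 GB in disk 9; 11 GB remain.
Put 57 GB in disk 10; 71 GB remain.

10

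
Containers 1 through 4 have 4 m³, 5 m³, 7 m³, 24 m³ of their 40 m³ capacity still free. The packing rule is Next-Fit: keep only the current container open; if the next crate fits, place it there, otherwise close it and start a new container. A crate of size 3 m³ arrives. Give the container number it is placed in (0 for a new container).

4

Next-Fit only looks at container 4, which has 24 m³ free.
3 m³ fits there.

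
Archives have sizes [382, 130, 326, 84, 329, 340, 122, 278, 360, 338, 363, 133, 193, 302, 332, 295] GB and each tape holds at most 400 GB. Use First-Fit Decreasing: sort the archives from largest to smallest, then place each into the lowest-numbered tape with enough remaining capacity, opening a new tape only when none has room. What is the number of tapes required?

13 tapes

Sorted descending: 382, 363, 360, 340, 338, 332, 329, 326, 302, 295, 278, 193, 133, 130, 122, 84.
382 GB → tape 1 (remaining 18 GB)
363 GB → tape 2 (remaining 37 GB)
360 GB → tape 3 (remaining 40 GB)
340 GB → tape 4 (remaining 60 GB)
338 GB → tape 5 (remaining 62 GB)
332 GB → tape 6 (remaining 68 GB)
329 GB → tape 7 (remaining 71 GB)
326 GB → tape 8 (remaining 74 GB)
302 GB → tape 9 (remaining 98 GB)
295 GB → tape 10 (remaining 105 GB)
278 GB → tape 11 (remaining 122 GB)
193 GB → tape 12 (remaining 207 GB)
133 GB → tape 12 (remaining 74 GB)
130 GB → tape 13 (remaining 270 GB)
122 GB → tape 11 (remaining 0 GB)
84 GB → tape 9 (remaining 14 GB)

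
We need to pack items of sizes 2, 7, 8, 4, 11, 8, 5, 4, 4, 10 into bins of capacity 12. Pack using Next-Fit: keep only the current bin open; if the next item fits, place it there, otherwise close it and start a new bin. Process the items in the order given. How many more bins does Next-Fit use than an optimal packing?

1

Next-Fit: [2,7] [8,4] [11] [8] [5,4] [4] [10] → 7 bins.
Total size 63; any packing needs at least ⌈63/12⌉ = 6 bins.
An optimal packing achieves that bound: [11] [10,2] [8,4] [8,4] [7,5] [4] → 6 bins.
Excess: 7 − 6 = 1.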